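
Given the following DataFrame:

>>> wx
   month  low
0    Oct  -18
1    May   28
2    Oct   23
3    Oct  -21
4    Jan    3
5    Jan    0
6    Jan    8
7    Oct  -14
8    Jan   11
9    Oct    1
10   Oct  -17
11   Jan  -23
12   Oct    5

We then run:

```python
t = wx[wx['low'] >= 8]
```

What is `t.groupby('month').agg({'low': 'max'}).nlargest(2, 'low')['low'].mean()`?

filter rows where low >= 8:
  month  low
1   May   28
2   Oct   23
6   Jan    8
8   Jan   11
group by month, max of low:
       low
month     
Jan     11
May     28
Oct     23
take 2 rows with largest low:
       low
month     
May     28
Oct     23
The mean of column 'low' is 25.5.

25.5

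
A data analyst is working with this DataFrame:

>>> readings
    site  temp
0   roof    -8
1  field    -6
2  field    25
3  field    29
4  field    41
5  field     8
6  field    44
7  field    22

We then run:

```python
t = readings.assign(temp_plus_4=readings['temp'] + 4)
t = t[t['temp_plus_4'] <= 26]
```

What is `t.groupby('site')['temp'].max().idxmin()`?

add column temp_plus_4 = readings['temp'] + 4:
    site  temp  temp_plus_4
0   roof    -8           -4
1  field    -6           -2
2  field    25           29
3  field    29           33
4  field    41           45
5  field     8           12
6  field    44           48
7  field    22           26
filter rows where temp_plus_4 <= 26:
    site  temp  temp_plus_4
0   roof    -8           -4
1  field    -6           -2
5  field     8           12
7  field    22           26
group by site, max of temp:
site
field    22
roof     -8
Name: temp, dtype: int64

roof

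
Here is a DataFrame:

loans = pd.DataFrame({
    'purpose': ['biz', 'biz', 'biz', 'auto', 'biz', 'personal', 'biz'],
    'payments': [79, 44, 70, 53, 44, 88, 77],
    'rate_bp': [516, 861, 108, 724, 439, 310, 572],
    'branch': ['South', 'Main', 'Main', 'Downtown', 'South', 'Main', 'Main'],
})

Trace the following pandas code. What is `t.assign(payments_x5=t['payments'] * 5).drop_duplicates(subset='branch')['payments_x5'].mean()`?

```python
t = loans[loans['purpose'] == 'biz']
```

filter rows where purpose == 'biz':
  purpose  payments  rate_bp branch
0     biz        79      516  South
1     biz        44      861   Main
2     biz        70      108   Main
4     biz        44      439  South
6     biz        77      572   Main
add column payments_x5 = t['payments'] * 5:
  purpose  payments  rate_bp branch  payments_x5
0     biz        79      516  South          395
1     biz        44      861   Main          220
2     biz        70      108   Main          350
4     biz        44      439  South          220
6     biz        77      572   Main          385
drop duplicate branch (keep=first):
  purpose  payments  rate_bp branch  payments_x5
0     biz        79      516  South          395
1     biz        44      861   Main          220

307.5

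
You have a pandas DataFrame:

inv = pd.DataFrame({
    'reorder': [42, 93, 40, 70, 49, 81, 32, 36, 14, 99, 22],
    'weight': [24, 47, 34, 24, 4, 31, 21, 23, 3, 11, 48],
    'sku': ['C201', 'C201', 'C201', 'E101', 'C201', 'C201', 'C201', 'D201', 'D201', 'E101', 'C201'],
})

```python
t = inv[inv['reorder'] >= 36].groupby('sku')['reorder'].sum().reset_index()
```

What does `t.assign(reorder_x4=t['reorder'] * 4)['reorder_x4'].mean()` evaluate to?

filter rows where reorder >= 36:
   reorder  weight   sku
0       42      24  C201
1       93      47  C201
2       40      34  C201
3       70      24  E101
4       49       4  C201
5       81      31  C201
7       36      23  D201
9       99      11  E101
group by sku, sum of reorder:
sku
C201    305
D201     36
E101    169
Name: reorder, dtype: int64
reset_index():
    sku  reorder
0  C201      305
1  D201       36
2  E101      169
add column reorder_x4 = t['reorder'] * 4:
    sku  reorder  reorder_x4
0  C201      305        1220
1  D201       36         144
2  E101      169         676
Taking the mean of column 'reorder_x4' gives 680.0.

680.0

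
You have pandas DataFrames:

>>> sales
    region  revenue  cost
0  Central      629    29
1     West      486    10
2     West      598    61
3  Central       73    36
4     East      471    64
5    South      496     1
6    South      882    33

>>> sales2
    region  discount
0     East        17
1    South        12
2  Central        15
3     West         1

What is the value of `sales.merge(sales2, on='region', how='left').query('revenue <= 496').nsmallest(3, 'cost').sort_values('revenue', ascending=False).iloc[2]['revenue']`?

73

merge on 'region' (how='left') → 7 rows:
    region  revenue  cost  discount
0  Central      629    29        15
1     West      486    10         1
2     West      598    61         1
3  Central       73    36        15
4     East      471    64        17
5    South      496     1        12
6    South      882    33        12
filter rows where revenue <= 496:
    region  revenue  cost  discount
1     West      486    10         1
3  Central       73    36        15
4     East      471    64        17
5    South      496     1        12
take 3 rows with smallest cost:
    region  revenue  cost  discount
5    South      496     1        12
1     West      486    10         1
3  Central       73    36        15
sort by revenue descending:
    region  revenue  cost  discount
5    South      496     1        12
1     West      486    10         1
3  Central       73    36        15
value at position 2, column 'revenue' → 73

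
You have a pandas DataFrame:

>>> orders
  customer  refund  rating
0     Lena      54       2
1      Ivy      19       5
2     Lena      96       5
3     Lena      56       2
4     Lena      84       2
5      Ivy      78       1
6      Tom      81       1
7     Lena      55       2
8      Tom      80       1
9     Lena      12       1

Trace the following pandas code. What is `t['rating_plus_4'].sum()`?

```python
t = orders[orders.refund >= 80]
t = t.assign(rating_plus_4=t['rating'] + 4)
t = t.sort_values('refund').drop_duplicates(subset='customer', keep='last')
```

14

filter rows where refund >= 80:
  customer  refund  rating
2     Lena      96       5
4     Lena      84       2
6      Tom      81       1
8      Tom      80       1
add column rating_plus_4 = t['rating'] + 4:
  customer  refund  rating  rating_plus_4
2     Lena      96       5              9
4     Lena      84       2              6
6      Tom      81       1              5
8      Tom      80       1              5
sort by refund:
  customer  refund  rating  rating_plus_4
8      Tom      80       1              5
6      Tom      81       1              5
4     Lena      84       2              6
2     Lena      96       5              9
drop duplicate customer (keep=last):
  customer  refund  rating  rating_plus_4
6      Tom      81       1              5
2     Lena      96       5              9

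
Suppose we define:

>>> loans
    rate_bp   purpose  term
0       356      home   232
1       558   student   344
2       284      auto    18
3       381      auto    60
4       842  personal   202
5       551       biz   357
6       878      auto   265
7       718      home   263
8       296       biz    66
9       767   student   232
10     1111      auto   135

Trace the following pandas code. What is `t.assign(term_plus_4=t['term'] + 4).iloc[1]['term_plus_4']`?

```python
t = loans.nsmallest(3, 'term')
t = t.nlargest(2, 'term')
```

64

take 3 rows with smallest term:
   rate_bp purpose  term
2      284    auto    18
3      381    auto    60
8      296     biz    66
take 2 rows with largest term:
   rate_bp purpose  term
8      296     biz    66
3      381    auto    60
add column term_plus_4 = t['term'] + 4:
   rate_bp purpose  term  term_plus_4
8      296     biz    66           70
3      381    auto    60           64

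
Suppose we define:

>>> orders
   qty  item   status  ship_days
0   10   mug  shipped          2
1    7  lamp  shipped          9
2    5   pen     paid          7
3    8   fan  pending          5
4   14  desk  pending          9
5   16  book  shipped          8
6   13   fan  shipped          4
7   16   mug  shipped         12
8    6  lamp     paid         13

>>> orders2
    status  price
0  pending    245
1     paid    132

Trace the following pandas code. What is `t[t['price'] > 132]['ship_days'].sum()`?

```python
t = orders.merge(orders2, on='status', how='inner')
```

merge on 'status' (how='inner') → 4 rows:
   qty  item   status  ship_days  price
0    5   pen     paid          7    132
1    8   fan  pending          5    245
2   14  desk  pending          9    245
3    6  lamp     paid         13    132
filter rows where price > 132:
   qty  item   status  ship_days  price
1    8   fan  pending          5    245
2   14  desk  pending          9    245

14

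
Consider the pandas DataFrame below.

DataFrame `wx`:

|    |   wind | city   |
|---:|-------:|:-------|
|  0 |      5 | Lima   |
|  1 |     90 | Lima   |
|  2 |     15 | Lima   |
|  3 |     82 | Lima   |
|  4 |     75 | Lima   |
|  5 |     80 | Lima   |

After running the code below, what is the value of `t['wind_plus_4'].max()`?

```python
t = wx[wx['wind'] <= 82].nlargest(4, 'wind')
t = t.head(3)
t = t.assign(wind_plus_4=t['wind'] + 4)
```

86

filter rows where wind <= 82:
   wind  city
0     5  Lima
2    15  Lima
3    82  Lima
4    75  Lima
5    80  Lima
take 4 rows with largest wind:
   wind  city
3    82  Lima
5    80  Lima
4    75  Lima
2    15  Lima
take first 3 rows:
   wind  city
3    82  Lima
5    80  Lima
4    75  Lima
add column wind_plus_4 = t['wind'] + 4:
   wind  city  wind_plus_4
3    82  Lima           86
5    80  Lima           84
4    75  Lima           79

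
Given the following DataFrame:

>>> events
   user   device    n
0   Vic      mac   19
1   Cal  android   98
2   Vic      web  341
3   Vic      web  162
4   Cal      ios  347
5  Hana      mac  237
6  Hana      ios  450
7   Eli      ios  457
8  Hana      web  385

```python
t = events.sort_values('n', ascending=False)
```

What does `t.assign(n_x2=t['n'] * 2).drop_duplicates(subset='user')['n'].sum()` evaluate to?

sort by n descending:
   user   device    n
7   Eli      ios  457
6  Hana      ios  450
8  Hana      web  385
4   Cal      ios  347
2   Vic      web  341
5  Hana      mac  237
3   Vic      web  162
1   Cal  android   98
0   Vic      mac   19
add column n_x2 = t['n'] * 2:
   user   device    n  n_x2
7   Eli      ios  457   914
6  Hana      ios  450   900
8  Hana      web  385   770
4   Cal      ios  347   694
2   Vic      web  341   682
5  Hana      mac  237   474
3   Vic      web  162   324
1   Cal  android   98   196
0   Vic      mac   19    38
drop duplicate user (keep=first):
   user device    n  n_x2
7   Eli    ios  457   914
6  Hana    ios  450   900
4   Cal    ios  347   694
2   Vic    web  341   682
The sum of column 'n' is 1595.

1595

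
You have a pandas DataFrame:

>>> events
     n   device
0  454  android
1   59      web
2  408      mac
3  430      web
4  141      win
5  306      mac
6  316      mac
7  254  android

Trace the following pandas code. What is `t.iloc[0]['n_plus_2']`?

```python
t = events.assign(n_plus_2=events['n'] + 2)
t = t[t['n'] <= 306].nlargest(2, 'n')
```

308

add column n_plus_2 = events['n'] + 2:
     n   device  n_plus_2
0  454  android       456
1   59      web        61
2  408      mac       410
3  430      web       432
4  141      win       143
5  306      mac       308
6  316      mac       318
7  254  android       256
filter rows where n <= 306:
     n   device  n_plus_2
1   59      web        61
4  141      win       143
5  306      mac       308
7  254  android       256
take 2 rows with largest n:
     n   device  n_plus_2
5  306      mac       308
7  254  android       256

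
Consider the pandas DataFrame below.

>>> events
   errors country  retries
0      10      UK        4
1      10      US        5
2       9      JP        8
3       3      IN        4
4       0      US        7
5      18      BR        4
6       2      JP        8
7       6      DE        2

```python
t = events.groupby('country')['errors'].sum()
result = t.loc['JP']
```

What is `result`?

11

group by country, sum of errors:
country
BR    18
DE     6
IN     3
JP    11
UK    10
US    10
Name: errors, dtype: int64
Then the value at index 'JP': 11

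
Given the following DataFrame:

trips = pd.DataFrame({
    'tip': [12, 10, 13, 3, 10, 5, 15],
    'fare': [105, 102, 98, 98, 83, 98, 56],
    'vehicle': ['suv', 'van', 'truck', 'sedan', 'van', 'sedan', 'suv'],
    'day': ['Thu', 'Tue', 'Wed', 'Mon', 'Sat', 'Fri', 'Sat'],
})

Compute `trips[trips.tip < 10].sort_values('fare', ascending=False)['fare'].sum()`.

196

filter rows where tip < 10:
   tip  fare vehicle  day
3    3    98   sedan  Mon
5    5    98   sedan  Fri
sort by fare descending:
   tip  fare vehicle  day
3    3    98   sedan  Mon
5    5    98   sedan  Fri
sum of column 'fare' → 196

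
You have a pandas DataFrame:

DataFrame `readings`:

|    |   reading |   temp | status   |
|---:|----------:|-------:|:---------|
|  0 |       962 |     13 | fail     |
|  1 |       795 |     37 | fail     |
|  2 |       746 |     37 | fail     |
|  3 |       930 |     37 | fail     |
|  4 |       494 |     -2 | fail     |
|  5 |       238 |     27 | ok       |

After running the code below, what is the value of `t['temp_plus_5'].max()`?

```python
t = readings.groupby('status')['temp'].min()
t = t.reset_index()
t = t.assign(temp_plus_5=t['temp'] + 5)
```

32

group by status, min of temp:
status
fail    -2
ok      27
Name: temp, dtype: int64
reset_index():
  status  temp
0   fail    -2
1     ok    27
add column temp_plus_5 = t['temp'] + 5:
  status  temp  temp_plus_5
0   fail    -2            3
1     ok    27           32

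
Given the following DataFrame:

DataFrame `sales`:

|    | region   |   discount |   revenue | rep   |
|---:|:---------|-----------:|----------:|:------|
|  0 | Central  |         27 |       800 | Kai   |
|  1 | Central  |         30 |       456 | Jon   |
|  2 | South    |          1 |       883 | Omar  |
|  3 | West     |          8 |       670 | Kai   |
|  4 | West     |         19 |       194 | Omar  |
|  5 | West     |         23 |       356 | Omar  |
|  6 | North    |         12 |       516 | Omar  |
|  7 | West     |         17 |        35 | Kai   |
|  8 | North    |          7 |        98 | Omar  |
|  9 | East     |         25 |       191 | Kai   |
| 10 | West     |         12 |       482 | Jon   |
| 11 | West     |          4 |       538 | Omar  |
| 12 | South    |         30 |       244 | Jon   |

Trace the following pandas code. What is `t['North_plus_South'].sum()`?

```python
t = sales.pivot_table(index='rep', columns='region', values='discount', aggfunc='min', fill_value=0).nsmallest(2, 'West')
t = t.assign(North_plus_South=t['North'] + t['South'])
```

pivot: rows=rep, cols=region, min(discount):
region  Central  East  North  South  West
rep                                      
Jon          30     0      0     30    12
Kai          27    25      0      0     8
Omar          0     0      7      1     4
take 2 rows with smallest West:
region  Central  East  North  South  West
rep                                      
Omar          0     0      7      1     4
Kai          27    25      0      0     8
add column North_plus_South = t['North'] + t['South']:
region  Central  East  North  South  West  North_plus_South
rep                                                        
Omar          0     0      7      1     4                 8
Kai          27    25      0      0     8                 0
Reading off the sum of column 'North_plus_South', we get 8.

8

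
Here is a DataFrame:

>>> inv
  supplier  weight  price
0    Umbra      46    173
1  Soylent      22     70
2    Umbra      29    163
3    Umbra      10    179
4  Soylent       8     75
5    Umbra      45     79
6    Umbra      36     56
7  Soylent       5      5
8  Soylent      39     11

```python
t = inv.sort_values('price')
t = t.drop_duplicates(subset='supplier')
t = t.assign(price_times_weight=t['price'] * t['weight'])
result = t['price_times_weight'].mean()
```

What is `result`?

sort by price:
  supplier  weight  price
7  Soylent       5      5
8  Soylent      39     11
6    Umbra      36     56
1  Soylent      22     70
4  Soylent       8     75
5    Umbra      45     79
2    Umbra      29    163
0    Umbra      46    173
3    Umbra      10    179
drop duplicate supplier (keep=first):
  supplier  weight  price
7  Soylent       5      5
6    Umbra      36     56
add column price_times_weight = t['price'] * t['weight']:
  supplier  weight  price  price_times_weight
7  Soylent       5      5                  25
6    Umbra      36     56                2016
Reading off the mean of column 'price_times_weight', we get 1020.5.

1020.5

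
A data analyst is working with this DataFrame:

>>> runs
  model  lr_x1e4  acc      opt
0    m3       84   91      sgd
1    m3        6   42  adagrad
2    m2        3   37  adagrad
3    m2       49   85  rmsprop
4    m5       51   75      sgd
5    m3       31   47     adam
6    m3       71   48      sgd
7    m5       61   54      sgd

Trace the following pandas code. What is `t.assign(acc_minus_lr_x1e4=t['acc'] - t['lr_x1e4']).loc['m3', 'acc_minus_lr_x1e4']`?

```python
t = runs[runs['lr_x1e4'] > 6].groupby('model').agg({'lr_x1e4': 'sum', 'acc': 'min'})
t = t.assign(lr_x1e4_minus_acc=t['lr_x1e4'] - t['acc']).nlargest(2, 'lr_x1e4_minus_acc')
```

filter rows where lr_x1e4 > 6:
  model  lr_x1e4  acc      opt
0    m3       84   91      sgd
3    m2       49   85  rmsprop
4    m5       51   75      sgd
5    m3       31   47     adam
6    m3       71   48      sgd
7    m5       61   54      sgd
group by model: sum(lr_x1e4), min(acc):
       lr_x1e4  acc
model              
m2          49   85
m3         186   47
m5         112   54
add column lr_x1e4_minus_acc = t['lr_x1e4'] - t['acc']:
       lr_x1e4  acc  lr_x1e4_minus_acc
model                                 
m2          49   85                -36
m3         186   47                139
m5         112   54                 58
take 2 rows with largest lr_x1e4_minus_acc:
       lr_x1e4  acc  lr_x1e4_minus_acc
model                                 
m3         186   47                139
m5         112   54                 58
add column acc_minus_lr_x1e4 = t['acc'] - t['lr_x1e4']:
       lr_x1e4  acc  lr_x1e4_minus_acc  acc_minus_lr_x1e4
model                                                    
m3         186   47                139               -139
m5         112   54                 58                -58
Then the value at row 'm3', column 'acc_minus_lr_x1e4': -139

-139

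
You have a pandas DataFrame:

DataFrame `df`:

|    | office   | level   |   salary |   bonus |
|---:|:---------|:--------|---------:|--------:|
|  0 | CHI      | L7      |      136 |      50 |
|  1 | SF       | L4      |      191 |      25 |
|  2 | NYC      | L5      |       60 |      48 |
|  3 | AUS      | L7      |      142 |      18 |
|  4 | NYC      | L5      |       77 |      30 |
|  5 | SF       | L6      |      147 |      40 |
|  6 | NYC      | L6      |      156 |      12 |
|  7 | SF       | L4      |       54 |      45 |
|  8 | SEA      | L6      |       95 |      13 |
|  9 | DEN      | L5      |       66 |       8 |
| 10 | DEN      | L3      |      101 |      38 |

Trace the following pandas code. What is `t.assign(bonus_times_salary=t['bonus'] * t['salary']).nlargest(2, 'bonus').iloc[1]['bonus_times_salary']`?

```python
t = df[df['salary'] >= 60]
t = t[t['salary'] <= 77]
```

filter rows where salary >= 60:
   office level  salary  bonus
0     CHI    L7     136     50
1      SF    L4     191     25
2     NYC    L5      60     48
3     AUS    L7     142     18
4     NYC    L5      77     30
5      SF    L6     147     40
6     NYC    L6     156     12
8     SEA    L6      95     13
9     DEN    L5      66      8
10    DEN    L3     101     38
filter rows where salary <= 77:
  office level  salary  bonus
2    NYC    L5      60     48
4    NYC    L5      77     30
9    DEN    L5      66      8
add column bonus_times_salary = t['bonus'] * t['salary']:
  office level  salary  bonus  bonus_times_salary
2    NYC    L5      60     48                2880
4    NYC    L5      77     30                2310
9    DEN    L5      66      8                 528
take 2 rows with largest bonus:
  office level  salary  bonus  bonus_times_salary
2    NYC    L5      60     48                2880
4    NYC    L5      77     30                2310
Reading off the value at position 1, column 'bonus_times_salary', we get 2310.

2310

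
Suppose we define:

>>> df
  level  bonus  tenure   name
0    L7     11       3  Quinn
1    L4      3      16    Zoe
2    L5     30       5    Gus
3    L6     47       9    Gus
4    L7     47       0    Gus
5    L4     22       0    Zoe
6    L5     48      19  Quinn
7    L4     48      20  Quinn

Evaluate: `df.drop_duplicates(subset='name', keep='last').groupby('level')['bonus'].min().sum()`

drop duplicate name (keep=last):
  level  bonus  tenure   name
4    L7     47       0    Gus
5    L4     22       0    Zoe
7    L4     48      20  Quinn
group by level, min of bonus:
level
L4    22
L7    47
Name: bonus, dtype: int64
sum of the resulting series → 69

69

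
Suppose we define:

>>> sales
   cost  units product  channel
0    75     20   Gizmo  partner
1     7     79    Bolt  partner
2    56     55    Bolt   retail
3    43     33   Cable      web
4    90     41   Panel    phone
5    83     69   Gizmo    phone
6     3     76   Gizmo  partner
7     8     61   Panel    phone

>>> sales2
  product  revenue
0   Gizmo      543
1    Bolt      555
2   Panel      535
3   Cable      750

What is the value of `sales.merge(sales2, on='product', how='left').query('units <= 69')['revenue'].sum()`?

3461

merge on 'product' (how='left') → 8 rows:
   cost  units product  channel  revenue
0    75     20   Gizmo  partner      543
1     7     79    Bolt  partner      555
2    56     55    Bolt   retail      555
3    43     33   Cable      web      750
4    90     41   Panel    phone      535
5    83     69   Gizmo    phone      543
6     3     76   Gizmo  partner      543
7     8     61   Panel    phone      535
filter rows where units <= 69:
   cost  units product  channel  revenue
0    75     20   Gizmo  partner      543
2    56     55    Bolt   retail      555
3    43     33   Cable      web      750
4    90     41   Panel    phone      535
5    83     69   Gizmo    phone      543
7     8     61   Panel    phone      535
sum of column 'revenue' → 3461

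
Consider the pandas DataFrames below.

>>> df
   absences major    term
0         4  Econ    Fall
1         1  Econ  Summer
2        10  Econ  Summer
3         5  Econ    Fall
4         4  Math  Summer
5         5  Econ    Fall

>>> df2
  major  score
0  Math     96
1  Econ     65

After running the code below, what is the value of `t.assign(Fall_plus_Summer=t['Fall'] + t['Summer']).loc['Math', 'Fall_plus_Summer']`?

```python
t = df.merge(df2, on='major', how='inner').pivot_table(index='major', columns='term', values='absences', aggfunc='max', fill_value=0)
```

merge on 'major' (how='inner') → 6 rows:
   absences major    term  score
0         4  Econ    Fall     65
1         1  Econ  Summer     65
2        10  Econ  Summer     65
3         5  Econ    Fall     65
4         4  Math  Summer     96
5         5  Econ    Fall     65
pivot: rows=major, cols=term, max(absences):
term   Fall  Summer
major              
Econ      5      10
Math      0       4
add column Fall_plus_Summer = t['Fall'] + t['Summer']:
term   Fall  Summer  Fall_plus_Summer
major                                
Econ      5      10                15
Math      0       4                 4

4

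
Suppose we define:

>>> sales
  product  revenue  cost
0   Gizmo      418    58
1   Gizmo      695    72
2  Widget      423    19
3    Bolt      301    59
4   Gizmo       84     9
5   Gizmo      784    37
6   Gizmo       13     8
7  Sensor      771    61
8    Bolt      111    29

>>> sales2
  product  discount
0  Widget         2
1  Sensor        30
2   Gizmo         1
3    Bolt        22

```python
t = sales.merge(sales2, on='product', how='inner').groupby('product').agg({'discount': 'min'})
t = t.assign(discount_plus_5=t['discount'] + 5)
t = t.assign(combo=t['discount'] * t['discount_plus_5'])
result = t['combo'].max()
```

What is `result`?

merge on 'product' (how='inner') → 9 rows:
  product  revenue  cost  discount
0   Gizmo      418    58         1
1   Gizmo      695    72         1
2  Widget      423    19         2
3    Bolt      301    59        22
4   Gizmo       84     9         1
5   Gizmo      784    37         1
6   Gizmo       13     8         1
7  Sensor      771    61        30
8    Bolt      111    29        22
group by product, min of discount:
         discount
product          
Bolt           22
Gizmo           1
Sensor         30
Widget          2
add column discount_plus_5 = t['discount'] + 5:
         discount  discount_plus_5
product                           
Bolt           22               27
Gizmo           1                6
Sensor         30               35
Widget          2                7
add column combo = t['discount'] * t['discount_plus_5']:
         discount  discount_plus_5  combo
product                                  
Bolt           22               27    594
Gizmo           1                6      6
Sensor         30               35   1050
Widget          2                7     14
So max() = 1050.

1050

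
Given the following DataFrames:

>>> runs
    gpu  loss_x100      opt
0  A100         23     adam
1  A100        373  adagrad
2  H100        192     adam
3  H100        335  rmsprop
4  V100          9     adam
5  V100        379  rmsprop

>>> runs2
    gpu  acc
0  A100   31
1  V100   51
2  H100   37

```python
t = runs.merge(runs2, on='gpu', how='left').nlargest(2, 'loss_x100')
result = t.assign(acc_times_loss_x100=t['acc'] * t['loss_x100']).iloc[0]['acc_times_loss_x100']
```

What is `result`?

merge on 'gpu' (how='left') → 6 rows:
    gpu  loss_x100      opt  acc
0  A100         23     adam   31
1  A100        373  adagrad   31
2  H100        192     adam   37
3  H100        335  rmsprop   37
4  V100          9     adam   51
5  V100        379  rmsprop   51
take 2 rows with largest loss_x100:
    gpu  loss_x100      opt  acc
5  V100        379  rmsprop   51
1  A100        373  adagrad   31
add column acc_times_loss_x100 = t['acc'] * t['loss_x100']:
    gpu  loss_x100      opt  acc  acc_times_loss_x100
5  V100        379  rmsprop   51                19329
1  A100        373  adagrad   31                11563
Then the value at position 0, column 'acc_times_loss_x100': 19329

19329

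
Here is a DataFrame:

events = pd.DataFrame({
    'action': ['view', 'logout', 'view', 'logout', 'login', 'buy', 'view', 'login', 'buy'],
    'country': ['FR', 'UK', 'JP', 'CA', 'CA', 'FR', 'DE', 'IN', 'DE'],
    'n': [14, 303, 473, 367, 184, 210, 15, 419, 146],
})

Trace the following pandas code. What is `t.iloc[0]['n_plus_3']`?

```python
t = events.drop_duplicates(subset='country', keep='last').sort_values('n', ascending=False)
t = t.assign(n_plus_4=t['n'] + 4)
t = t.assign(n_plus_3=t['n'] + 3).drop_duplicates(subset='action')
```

drop duplicate country (keep=last):
   action country    n
1  logout      UK  303
2    view      JP  473
4   login      CA  184
5     buy      FR  210
7   login      IN  419
8     buy      DE  146
sort by n descending:
   action country    n
2    view      JP  473
7   login      IN  419
1  logout      UK  303
5     buy      FR  210
4   login      CA  184
8     buy      DE  146
add column n_plus_4 = t['n'] + 4:
   action country    n  n_plus_4
2    view      JP  473       477
7   login      IN  419       423
1  logout      UK  303       307
5     buy      FR  210       214
4   login      CA  184       188
8     buy      DE  146       150
add column n_plus_3 = t['n'] + 3:
   action country    n  n_plus_4  n_plus_3
2    view      JP  473       477       476
7   login      IN  419       423       422
1  logout      UK  303       307       306
5     buy      FR  210       214       213
4   login      CA  184       188       187
8     buy      DE  146       150       149
drop duplicate action (keep=first):
   action country    n  n_plus_4  n_plus_3
2    view      JP  473       477       476
7   login      IN  419       423       422
1  logout      UK  303       307       306
5     buy      FR  210       214       213

476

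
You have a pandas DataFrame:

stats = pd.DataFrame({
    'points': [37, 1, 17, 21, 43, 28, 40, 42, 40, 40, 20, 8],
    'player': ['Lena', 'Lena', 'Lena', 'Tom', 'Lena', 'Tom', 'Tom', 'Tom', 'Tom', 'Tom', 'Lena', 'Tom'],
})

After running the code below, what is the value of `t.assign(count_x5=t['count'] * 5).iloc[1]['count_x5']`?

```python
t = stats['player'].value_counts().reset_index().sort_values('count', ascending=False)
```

value_counts of player:
player
Tom     7
Lena    5
Name: count, dtype: int64
reset_index():
  player  count
0    Tom      7
1   Lena      5
sort by count descending:
  player  count
0    Tom      7
1   Lena      5
add column count_x5 = t['count'] * 5:
  player  count  count_x5
0    Tom      7        35
1   Lena      5        25
Taking the value at position 1, column 'count_x5' gives 25.

25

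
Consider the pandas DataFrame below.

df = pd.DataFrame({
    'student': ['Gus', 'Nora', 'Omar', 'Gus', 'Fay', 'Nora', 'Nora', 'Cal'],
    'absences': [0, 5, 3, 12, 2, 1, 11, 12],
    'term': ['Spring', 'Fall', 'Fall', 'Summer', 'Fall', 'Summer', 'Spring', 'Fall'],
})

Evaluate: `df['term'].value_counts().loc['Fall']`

4

value_counts of term:
term
Fall      4
Spring    2
Summer    2
Name: count, dtype: int64
value at index 'Fall' → 4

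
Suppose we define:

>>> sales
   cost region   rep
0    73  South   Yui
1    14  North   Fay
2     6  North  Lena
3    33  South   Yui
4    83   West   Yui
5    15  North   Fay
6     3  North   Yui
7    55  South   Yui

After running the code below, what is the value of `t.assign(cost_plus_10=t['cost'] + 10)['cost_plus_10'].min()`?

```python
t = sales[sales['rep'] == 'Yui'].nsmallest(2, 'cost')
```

13

filter rows where rep == 'Yui':
   cost region  rep
0    73  South  Yui
3    33  South  Yui
4    83   West  Yui
6     3  North  Yui
7    55  South  Yui
take 2 rows with smallest cost:
   cost region  rep
6     3  North  Yui
3    33  South  Yui
add column cost_plus_10 = t['cost'] + 10:
   cost region  rep  cost_plus_10
6     3  North  Yui            13
3    33  South  Yui            43
Finally, min of column 'cost_plus_10' = 13.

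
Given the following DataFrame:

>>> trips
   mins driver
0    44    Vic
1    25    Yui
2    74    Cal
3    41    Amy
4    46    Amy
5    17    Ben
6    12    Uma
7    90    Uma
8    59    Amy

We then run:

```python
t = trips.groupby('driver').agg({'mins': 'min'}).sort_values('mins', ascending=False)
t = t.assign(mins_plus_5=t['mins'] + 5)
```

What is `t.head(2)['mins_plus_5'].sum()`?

group by driver, min of mins:
        mins
driver      
Amy       41
Ben       17
Cal       74
Uma       12
Vic       44
Yui       25
sort by mins descending:
        mins
driver      
Cal       74
Vic       44
Amy       41
Yui       25
Ben       17
Uma       12
add column mins_plus_5 = t['mins'] + 5:
        mins  mins_plus_5
driver                   
Cal       74           79
Vic       44           49
Amy       41           46
Yui       25           30
Ben       17           22
Uma       12           17
take first 2 rows:
        mins  mins_plus_5
driver                   
Cal       74           79
Vic       44           49
Then the sum of column 'mins_plus_5': 128

128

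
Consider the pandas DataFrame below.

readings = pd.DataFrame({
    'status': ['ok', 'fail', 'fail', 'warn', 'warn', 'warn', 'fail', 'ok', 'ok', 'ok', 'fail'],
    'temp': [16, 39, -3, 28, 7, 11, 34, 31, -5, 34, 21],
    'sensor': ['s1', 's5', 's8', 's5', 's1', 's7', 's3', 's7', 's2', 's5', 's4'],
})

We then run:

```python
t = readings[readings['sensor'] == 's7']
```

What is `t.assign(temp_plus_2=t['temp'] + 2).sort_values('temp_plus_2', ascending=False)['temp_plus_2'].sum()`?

46

filter rows where sensor == 's7':
  status  temp sensor
5   warn    11     s7
7     ok    31     s7
add column temp_plus_2 = t['temp'] + 2:
  status  temp sensor  temp_plus_2
5   warn    11     s7           13
7     ok    31     s7           33
sort by temp_plus_2 descending:
  status  temp sensor  temp_plus_2
7     ok    31     s7           33
5   warn    11     s7           13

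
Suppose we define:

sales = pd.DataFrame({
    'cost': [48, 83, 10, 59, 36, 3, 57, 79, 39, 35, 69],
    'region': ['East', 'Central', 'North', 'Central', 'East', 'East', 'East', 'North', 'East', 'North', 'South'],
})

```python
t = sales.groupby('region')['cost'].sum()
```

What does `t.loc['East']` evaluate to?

183

group by region, sum of cost:
region
Central    142
East       183
North      124
South       69
Name: cost, dtype: int64
So loc['East'] = 183.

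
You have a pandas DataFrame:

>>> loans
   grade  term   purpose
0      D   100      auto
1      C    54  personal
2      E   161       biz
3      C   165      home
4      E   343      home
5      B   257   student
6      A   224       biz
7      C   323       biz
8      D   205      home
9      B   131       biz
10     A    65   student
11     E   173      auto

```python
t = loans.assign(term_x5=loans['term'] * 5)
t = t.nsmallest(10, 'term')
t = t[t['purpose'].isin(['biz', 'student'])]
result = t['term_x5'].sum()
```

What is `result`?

add column term_x5 = loans['term'] * 5:
   grade  term   purpose  term_x5
0      D   100      auto      500
1      C    54  personal      270
2      E   161       biz      805
3      C   165      home      825
4      E   343      home     1715
5      B   257   student     1285
6      A   224       biz     1120
7      C   323       biz     1615
8      D   205      home     1025
9      B   131       biz      655
10     A    65   student      325
11     E   173      auto      865
take 10 rows with smallest term:
   grade  term   purpose  term_x5
1      C    54  personal      270
10     A    65   student      325
0      D   100      auto      500
9      B   131       biz      655
2      E   161       biz      805
3      C   165      home      825
11     E   173      auto      865
8      D   205      home     1025
6      A   224       biz     1120
5      B   257   student     1285
filter rows where purpose in ['biz', 'student']:
   grade  term  purpose  term_x5
10     A    65  student      325
9      B   131      biz      655
2      E   161      biz      805
6      A   224      biz     1120
5      B   257  student     1285
The sum of column 'term_x5' is 4190.

4190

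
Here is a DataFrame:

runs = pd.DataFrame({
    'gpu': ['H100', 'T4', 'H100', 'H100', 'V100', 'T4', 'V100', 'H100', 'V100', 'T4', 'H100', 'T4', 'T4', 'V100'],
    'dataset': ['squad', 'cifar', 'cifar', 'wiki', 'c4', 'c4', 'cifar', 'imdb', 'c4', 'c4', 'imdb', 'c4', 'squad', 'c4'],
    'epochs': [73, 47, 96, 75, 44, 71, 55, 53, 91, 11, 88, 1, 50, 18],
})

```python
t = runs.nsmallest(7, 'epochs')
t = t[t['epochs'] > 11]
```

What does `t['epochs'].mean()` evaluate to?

42.4

take 7 rows with smallest epochs:
     gpu dataset  epochs
11    T4      c4       1
9     T4      c4      11
13  V100      c4      18
4   V100      c4      44
1     T4   cifar      47
12    T4   squad      50
7   H100    imdb      53
filter rows where epochs > 11:
     gpu dataset  epochs
13  V100      c4      18
4   V100      c4      44
1     T4   cifar      47
12    T4   squad      50
7   H100    imdb      53
Taking the mean of column 'epochs' gives 42.4.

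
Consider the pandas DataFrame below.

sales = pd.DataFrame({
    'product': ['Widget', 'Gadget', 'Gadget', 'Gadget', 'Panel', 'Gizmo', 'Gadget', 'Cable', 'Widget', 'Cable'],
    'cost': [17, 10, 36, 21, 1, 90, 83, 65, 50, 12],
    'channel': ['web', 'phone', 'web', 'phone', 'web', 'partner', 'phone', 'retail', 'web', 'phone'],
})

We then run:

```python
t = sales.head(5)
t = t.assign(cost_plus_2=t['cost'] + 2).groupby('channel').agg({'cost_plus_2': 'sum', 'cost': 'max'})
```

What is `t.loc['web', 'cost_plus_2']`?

60

take first 5 rows:
  product  cost channel
0  Widget    17     web
1  Gadget    10   phone
2  Gadget    36     web
3  Gadget    21   phone
4   Panel     1     web
add column cost_plus_2 = t['cost'] + 2:
  product  cost channel  cost_plus_2
0  Widget    17     web           19
1  Gadget    10   phone           12
2  Gadget    36     web           38
3  Gadget    21   phone           23
4   Panel     1     web            3
group by channel: sum(cost_plus_2), max(cost):
         cost_plus_2  cost
channel                   
phone             35    21
web               60    36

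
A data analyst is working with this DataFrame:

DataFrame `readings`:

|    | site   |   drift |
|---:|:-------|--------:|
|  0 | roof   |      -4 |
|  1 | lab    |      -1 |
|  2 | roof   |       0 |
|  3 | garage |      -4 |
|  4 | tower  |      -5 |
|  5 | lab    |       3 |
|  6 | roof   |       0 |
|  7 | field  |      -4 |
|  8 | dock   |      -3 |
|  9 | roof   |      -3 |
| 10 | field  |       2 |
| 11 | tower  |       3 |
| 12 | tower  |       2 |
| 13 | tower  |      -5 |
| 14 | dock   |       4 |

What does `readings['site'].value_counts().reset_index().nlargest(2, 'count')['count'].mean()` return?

4.0

value_counts of site:
site
roof      4
tower     4
lab       2
field     2
dock      2
garage    1
Name: count, dtype: int64
reset_index():
     site  count
0    roof      4
1   tower      4
2     lab      2
3   field      2
4    dock      2
5  garage      1
take 2 rows with largest count:
    site  count
0   roof      4
1  tower      4
So mean() = 4.0.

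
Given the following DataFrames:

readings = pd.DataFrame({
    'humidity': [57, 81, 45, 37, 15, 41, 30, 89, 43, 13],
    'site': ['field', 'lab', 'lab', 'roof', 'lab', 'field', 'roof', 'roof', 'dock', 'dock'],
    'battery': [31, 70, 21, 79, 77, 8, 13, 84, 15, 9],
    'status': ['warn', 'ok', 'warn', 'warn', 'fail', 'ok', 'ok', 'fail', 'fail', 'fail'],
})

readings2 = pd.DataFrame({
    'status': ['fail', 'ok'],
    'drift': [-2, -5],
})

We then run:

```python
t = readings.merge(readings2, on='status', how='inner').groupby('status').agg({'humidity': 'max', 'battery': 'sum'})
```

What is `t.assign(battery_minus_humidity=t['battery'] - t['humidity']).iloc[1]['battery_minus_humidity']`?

merge on 'status' (how='inner') → 7 rows:
   humidity   site  battery status  drift
0        81    lab       70     ok     -5
1        15    lab       77   fail     -2
2        41  field        8     ok     -5
3        30   roof       13     ok     -5
4        89   roof       84   fail     -2
5        43   dock       15   fail     -2
6        13   dock        9   fail     -2
group by status: max(humidity), sum(battery):
        humidity  battery
status                   
fail          89      185
ok            81       91
add column battery_minus_humidity = t['battery'] - t['humidity']:
        humidity  battery  battery_minus_humidity
status                                           
fail          89      185                      96
ok            81       91                      10
Reading off the value at position 1, column 'battery_minus_humidity', we get 10.

10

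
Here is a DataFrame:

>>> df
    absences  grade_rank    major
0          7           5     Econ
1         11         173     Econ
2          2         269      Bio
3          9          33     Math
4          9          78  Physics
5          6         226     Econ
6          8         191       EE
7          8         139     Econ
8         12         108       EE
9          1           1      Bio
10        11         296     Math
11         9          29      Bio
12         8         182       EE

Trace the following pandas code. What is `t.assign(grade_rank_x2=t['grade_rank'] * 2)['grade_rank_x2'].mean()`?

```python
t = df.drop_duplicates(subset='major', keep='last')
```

drop duplicate major (keep=last):
    absences  grade_rank    major
4          9          78  Physics
7          8         139     Econ
10        11         296     Math
11         9          29      Bio
12         8         182       EE
add column grade_rank_x2 = t['grade_rank'] * 2:
    absences  grade_rank    major  grade_rank_x2
4          9          78  Physics            156
7          8         139     Econ            278
10        11         296     Math            592
11         9          29      Bio             58
12         8         182       EE            364

289.6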